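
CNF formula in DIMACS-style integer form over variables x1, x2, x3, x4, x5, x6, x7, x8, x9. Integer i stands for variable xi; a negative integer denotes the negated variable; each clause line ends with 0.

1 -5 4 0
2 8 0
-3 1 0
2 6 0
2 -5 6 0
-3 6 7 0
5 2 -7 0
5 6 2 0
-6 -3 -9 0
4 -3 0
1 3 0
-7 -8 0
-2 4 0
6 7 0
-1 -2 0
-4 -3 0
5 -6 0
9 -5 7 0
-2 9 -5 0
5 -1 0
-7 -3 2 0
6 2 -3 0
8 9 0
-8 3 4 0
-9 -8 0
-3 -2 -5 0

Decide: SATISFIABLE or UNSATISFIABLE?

UNSATISFIABLE

x2 = True:
  propagation gives x4=True, x1=False, x3=False; an empty clause results — contradiction.
x2 = False:
  propagation gives x8=True, x6=True, x7=False, x5=True; an empty clause results — contradiction.
Every branch closes, so no satisfying assignment exists.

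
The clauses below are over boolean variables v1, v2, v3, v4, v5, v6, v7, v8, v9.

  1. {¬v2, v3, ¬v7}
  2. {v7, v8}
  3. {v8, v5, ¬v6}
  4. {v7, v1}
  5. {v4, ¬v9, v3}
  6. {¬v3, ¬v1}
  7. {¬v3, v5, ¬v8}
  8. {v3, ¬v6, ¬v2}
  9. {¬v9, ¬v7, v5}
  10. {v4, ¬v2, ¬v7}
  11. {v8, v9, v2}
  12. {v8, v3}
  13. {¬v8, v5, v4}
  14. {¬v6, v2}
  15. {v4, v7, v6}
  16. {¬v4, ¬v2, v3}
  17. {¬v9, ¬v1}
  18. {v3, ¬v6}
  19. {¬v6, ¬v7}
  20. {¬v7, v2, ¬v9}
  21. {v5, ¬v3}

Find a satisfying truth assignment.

v1 = F, v2 = F, v3 = F, v4 = F, v5 = T, v6 = F, v7 = T, v8 = T, v9 = F

v5 occurs only positively in the remaining clauses — set v5 = True.
Try v1 = False.
  then v7 is forced to True.
  then v6 is forced to False.
For the remaining variables, v2 = False, v3 = False, v4 = False, v8 = True, v9 = False works.
Check each clause:
  1. {¬v2, ¬v7, v3} — ¬v2 is true.
  2. {v7, v8} — v8 is true.
  3. {v8, v5, ¬v6} — v8 is true.
  4. {v7, v1} — v7 is true.
  5. {v4, ¬v9, v3} — ¬v9 is true.
  6. {¬v3, ¬v1} — ¬v3 is true.
  7. {¬v8, ¬v3, v5} — v5 is true.
  8. {¬v6, ¬v2, v3} — ¬v6 is true.
  9. {¬v7, ¬v9, v5} — v5 is true.
  10. {¬v7, ¬v2, v4} — ¬v2 is true.
  11. {v2, v8, v9} — v8 is true.
  12. {v8, v3} — v8 is true.
  13. {¬v8, v4, v5} — v5 is true.
  14. {v2, ¬v6} — ¬v6 is true.
  15. {v4, v7, v6} — v7 is true.
  16. {¬v2, v3, ¬v4} — ¬v4 is true.
  17. {¬v1, ¬v9} — ¬v1 is true.
  18. {¬v6, v3} — ¬v6 is true.
  19. {¬v7, ¬v6} — ¬v6 is true.
  20. {¬v7, v2, ¬v9} — ¬v9 is true.
  21. {v5, ¬v3} — v5 is true.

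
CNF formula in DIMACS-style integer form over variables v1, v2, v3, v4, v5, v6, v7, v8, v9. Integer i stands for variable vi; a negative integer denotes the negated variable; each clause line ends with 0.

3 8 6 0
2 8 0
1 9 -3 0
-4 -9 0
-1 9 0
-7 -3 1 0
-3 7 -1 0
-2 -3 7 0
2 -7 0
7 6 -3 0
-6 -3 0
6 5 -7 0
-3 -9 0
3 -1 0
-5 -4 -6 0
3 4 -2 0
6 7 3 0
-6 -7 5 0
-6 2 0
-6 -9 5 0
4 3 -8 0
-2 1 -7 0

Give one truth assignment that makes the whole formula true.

Set v1 = False and propagate.
The remaining clauses are satisfied by v2 = True, v3 = False, v4 = True, v5 = False, v6 = True, v7 = False, v8 = True, v9 = False.
Every clause has at least one true literal under this assignment.
Check each clause:
  1. {v6, v3, v8} — v8 is true.
  2. {v2, v8} — v8 is true.
  3. {¬v3, v1, v9} — ¬v3 is true.
  4. {¬v9, ¬v4} — ¬v9 is true.
  5. {v9, ¬v1} — ¬v1 is true.
  6. {¬v3, v1, ¬v7} — ¬v3 is true.
  7. {v7, ¬v3, ¬v1} — ¬v3 is true.
  8. {v7, ¬v2, ¬v3} — ¬v3 is true.
  9. {v2, ¬v7} — ¬v7 is true.
  10. {v7, v6, ¬v3} — ¬v3 is true.
  11. {¬v6, ¬v3} — ¬v3 is true.
  12. {v5, ¬v7, v6} — ¬v7 is true.
  13. {¬v3, ¬v9} — ¬v3 is true.
  14. {v3, ¬v1} — ¬v1 is true.
  15. {¬v4, ¬v5, ¬v6} — ¬v5 is true.
  16. {¬v2, v3, v4} — v4 is true.
  17. {v6, v3, v7} — v6 is true.
  18. {v5, ¬v7, ¬v6} — ¬v7 is true.
  19. {¬v6, v2} — v2 is true.
  20. {¬v9, ¬v6, v5} — ¬v9 is true.
  21. {v4, ¬v8, v3} — v4 is true.
  22. {v1, ¬v7, ¬v2} — ¬v7 is true.

v1=False, v2=True, v3=False, v4=True, v5=False, v6=True, v7=False, v8=True, v9=False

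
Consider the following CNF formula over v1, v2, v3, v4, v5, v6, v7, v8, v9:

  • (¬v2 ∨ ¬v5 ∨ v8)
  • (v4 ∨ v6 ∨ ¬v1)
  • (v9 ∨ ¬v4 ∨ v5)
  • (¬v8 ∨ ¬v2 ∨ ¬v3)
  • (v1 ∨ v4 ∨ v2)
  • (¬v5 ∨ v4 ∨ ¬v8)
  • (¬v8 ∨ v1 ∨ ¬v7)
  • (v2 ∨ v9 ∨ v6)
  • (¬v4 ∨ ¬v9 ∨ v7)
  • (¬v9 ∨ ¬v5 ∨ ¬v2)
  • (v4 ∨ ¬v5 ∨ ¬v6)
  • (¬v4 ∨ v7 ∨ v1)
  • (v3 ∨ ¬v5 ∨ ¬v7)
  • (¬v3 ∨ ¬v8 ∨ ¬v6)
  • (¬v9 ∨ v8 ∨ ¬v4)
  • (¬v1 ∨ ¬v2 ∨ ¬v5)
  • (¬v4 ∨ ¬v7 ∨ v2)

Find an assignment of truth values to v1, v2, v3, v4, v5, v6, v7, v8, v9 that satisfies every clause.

v1=False, v2=True, v3=True, v4=False, v5=False, v6=True, v7=False, v8=False, v9=False

Check each clause:
  1. (v8 ∨ ¬v5 ∨ ¬v2) — ¬v5 is true.
  2. (¬v1 ∨ v4 ∨ v6) — v6 is true.
  3. (v5 ∨ ¬v4 ∨ v9) — ¬v4 is true.
  4. (¬v3 ∨ ¬v2 ∨ ¬v8) — ¬v8 is true.
  5. (v2 ∨ v1 ∨ v4) — v2 is true.
  6. (¬v8 ∨ v4 ∨ ¬v5) — ¬v8 is true.
  7. (¬v8 ∨ ¬v7 ∨ v1) — ¬v8 is true.
  8. (v9 ∨ v6 ∨ v2) — v2 is true.
  9. (¬v4 ∨ v7 ∨ ¬v9) — ¬v9 is true.
  10. (¬v5 ∨ ¬v9 ∨ ¬v2) — ¬v5 is true.
  11. (¬v5 ∨ v4 ∨ ¬v6) — ¬v5 is true.
  12. (¬v4 ∨ v1 ∨ v7) — ¬v4 is true.
  13. (v3 ∨ ¬v5 ∨ ¬v7) — ¬v7 is true.
  14. (¬v8 ∨ ¬v6 ∨ ¬v3) — ¬v8 is true.
  15. (¬v9 ∨ ¬v4 ∨ v8) — ¬v4 is true.
  16. (¬v5 ∨ ¬v1 ∨ ¬v2) — ¬v5 is true.
  17. (¬v4 ∨ v2 ∨ ¬v7) — ¬v7 is true.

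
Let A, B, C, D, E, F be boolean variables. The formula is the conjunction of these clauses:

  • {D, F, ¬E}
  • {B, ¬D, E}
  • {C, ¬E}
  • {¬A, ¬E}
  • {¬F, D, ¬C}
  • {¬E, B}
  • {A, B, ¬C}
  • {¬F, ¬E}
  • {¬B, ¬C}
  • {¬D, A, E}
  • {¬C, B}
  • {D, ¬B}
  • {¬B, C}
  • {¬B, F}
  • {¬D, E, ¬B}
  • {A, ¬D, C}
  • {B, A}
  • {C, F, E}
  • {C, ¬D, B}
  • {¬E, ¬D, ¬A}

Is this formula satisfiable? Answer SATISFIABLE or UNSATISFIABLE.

SATISFIABLE

Try A = True.
  then E is forced to False.
Try B = False.
  then D is forced to False.
  then C is forced to False.
  then F is forced to True.
So A = 1  B = 0  C = 0  D = 0  E = 0  F = 1 is a satisfying assignment.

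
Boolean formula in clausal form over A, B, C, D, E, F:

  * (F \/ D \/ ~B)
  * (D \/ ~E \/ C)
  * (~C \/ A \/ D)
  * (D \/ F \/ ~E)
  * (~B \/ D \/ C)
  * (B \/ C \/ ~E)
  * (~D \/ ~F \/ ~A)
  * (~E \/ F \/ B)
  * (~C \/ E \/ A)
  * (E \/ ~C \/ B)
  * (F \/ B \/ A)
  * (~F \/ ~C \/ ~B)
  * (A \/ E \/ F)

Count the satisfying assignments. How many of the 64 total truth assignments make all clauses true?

Case analysis on B and C:
  B=1, C=1: remaining (A,D,E,F) ∈ {(0,1,1,0); (1,1,0,0); (1,1,1,0)} — 3.
  B=1, C=0: 5 of the 16 assignments to (A,D,E,F) work.
  B=0, C=1: remaining (A,D,E,F) ∈ {(0,1,1,1); (1,0,1,1)} — 2.
  B=0, C=0: 5 of the 16 assignments to (A,D,E,F) work.
Total: 3 + 5 + 2 + 5 = 15.

15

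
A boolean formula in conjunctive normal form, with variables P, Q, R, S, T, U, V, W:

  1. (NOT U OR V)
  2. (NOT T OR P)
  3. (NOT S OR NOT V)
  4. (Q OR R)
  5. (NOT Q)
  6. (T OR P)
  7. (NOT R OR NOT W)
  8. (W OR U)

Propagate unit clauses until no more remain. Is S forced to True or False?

False

(NOT Q) stands alone — Q = False.
(Q OR R) with Q = False leaves only R, so R = True.
From (NOT W OR NOT R) and R = True: W = False.
(W OR U): since W = False, the clause reduces to (U). U = True.
(V OR NOT U): since U = True, the clause reduces to (V). V = True.
(NOT V OR NOT S): since V = True, the clause reduces to (NOT S). S = False.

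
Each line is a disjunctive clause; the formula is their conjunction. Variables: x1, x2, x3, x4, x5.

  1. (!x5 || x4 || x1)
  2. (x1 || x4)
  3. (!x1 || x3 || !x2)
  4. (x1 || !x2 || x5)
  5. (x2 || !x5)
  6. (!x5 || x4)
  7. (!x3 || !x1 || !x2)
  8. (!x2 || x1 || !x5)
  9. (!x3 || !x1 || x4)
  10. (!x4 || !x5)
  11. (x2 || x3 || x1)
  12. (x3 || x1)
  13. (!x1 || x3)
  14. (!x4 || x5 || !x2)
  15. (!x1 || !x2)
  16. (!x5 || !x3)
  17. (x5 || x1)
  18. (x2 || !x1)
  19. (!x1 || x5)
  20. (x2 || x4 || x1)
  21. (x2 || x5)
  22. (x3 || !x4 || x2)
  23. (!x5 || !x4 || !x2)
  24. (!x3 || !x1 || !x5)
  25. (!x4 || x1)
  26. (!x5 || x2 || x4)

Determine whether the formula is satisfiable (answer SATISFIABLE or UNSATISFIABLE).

x1 = True:
  propagation gives x3=True, x2=False; an empty clause results — contradiction.
x1 = False:
  propagation gives x4=True; an empty clause results — contradiction.
Every branch closes, so no satisfying assignment exists.

UNSATISFIABLE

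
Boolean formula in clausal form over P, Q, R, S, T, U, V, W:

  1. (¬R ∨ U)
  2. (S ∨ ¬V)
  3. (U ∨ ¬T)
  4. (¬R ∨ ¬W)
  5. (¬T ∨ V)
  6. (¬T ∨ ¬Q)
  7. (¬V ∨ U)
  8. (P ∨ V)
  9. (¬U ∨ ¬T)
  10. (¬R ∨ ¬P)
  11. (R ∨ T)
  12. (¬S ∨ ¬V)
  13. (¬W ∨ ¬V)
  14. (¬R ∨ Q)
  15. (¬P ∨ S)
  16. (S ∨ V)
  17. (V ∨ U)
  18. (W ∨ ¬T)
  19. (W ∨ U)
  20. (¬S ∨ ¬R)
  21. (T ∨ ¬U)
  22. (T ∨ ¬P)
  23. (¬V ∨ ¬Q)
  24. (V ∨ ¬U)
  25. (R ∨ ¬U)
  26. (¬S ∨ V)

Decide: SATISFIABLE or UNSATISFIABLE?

UNSATISFIABLE

V = True:
  propagation gives S=True; an empty clause results — contradiction.
V = False:
  propagation gives T=False, P=True; an empty clause results — contradiction.
Every branch closes, so no satisfying assignment exists.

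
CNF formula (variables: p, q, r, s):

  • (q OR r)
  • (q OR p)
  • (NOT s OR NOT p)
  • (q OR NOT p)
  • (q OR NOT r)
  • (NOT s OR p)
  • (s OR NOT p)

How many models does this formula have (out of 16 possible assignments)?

2

The models are:
  p=0 q=1 r=0 s=0
  p=0 q=1 r=1 s=0
That's 2 in total.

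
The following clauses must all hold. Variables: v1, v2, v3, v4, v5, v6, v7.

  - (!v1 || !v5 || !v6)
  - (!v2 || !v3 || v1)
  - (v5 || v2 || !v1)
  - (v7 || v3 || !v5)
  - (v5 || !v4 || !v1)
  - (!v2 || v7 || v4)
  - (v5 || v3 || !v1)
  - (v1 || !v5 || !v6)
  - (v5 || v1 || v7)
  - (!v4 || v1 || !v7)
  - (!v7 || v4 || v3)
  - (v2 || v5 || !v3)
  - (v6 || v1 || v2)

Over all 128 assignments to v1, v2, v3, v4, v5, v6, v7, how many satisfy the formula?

11

Split on v1, then v5.
  v1=T, v5=T: 9 of the 32 assignments to (v2,v3,v4,v6,v7) work.
  v1=T, v5=F: remaining (v2,v3,v4,v6,v7) ∈ {(T,T,F,F,T); (T,T,F,T,T)} — 2.
  v1=F, v5=T: a clause becomes empty — 0.
  v1=F, v5=F: a clause becomes empty — 0.
Total: 9 + 2 + 0 + 0 = 11.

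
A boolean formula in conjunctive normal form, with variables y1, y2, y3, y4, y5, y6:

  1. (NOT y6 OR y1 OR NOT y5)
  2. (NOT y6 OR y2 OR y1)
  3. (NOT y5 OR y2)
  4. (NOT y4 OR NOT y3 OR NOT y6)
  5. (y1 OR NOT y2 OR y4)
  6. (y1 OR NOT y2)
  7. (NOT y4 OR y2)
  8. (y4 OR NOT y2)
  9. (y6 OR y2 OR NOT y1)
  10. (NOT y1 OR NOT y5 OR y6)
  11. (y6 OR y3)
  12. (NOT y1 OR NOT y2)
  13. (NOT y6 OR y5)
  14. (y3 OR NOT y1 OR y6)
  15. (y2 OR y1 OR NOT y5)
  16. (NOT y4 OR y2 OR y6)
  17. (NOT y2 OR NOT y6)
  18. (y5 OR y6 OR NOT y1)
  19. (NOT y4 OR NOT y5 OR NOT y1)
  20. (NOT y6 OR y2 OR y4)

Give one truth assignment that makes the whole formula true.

y1=0, y2=0, y3=1, y4=0, y5=0, y6=0

Set y1 = False and propagate.
  then y2 is forced to False.
  then y6 is forced to False.
  then y5 is forced to False.
  then y4 is forced to False.
  then y3 is forced to True.
Every clause has at least one true literal under this assignment.
Check each clause:
  1. (NOT y5 OR y1 OR NOT y6) — NOT y6 is true.
  2. (NOT y6 OR y1 OR y2) — NOT y6 is true.
  3. (y2 OR NOT y5) — NOT y5 is true.
  4. (NOT y3 OR NOT y4 OR NOT y6) — NOT y6 is true.
  5. (NOT y2 OR y4 OR y1) — NOT y2 is true.
  6. (y1 OR NOT y2) — NOT y2 is true.
  7. (NOT y4 OR y2) — NOT y4 is true.
  8. (NOT y2 OR y4) — NOT y2 is true.
  9. (y6 OR y2 OR NOT y1) — NOT y1 is true.
  10. (NOT y5 OR NOT y1 OR y6) — NOT y5 is true.
  11. (y3 OR y6) — y3 is true.
  12. (NOT y1 OR NOT y2) — NOT y1 is true.
  13. (y5 OR NOT y6) — NOT y6 is true.
  14. (y6 OR y3 OR NOT y1) — y3 is true.
  15. (NOT y5 OR y2 OR y1) — NOT y5 is true.
  16. (NOT y4 OR y2 OR y6) — NOT y4 is true.
  17. (NOT y2 OR NOT y6) — NOT y6 is true.
  18. (y6 OR y5 OR NOT y1) — NOT y1 is true.
  19. (NOT y1 OR NOT y5 OR NOT y4) — NOT y5 is true.
  20. (y4 OR y2 OR NOT y6) — NOT y6 is true.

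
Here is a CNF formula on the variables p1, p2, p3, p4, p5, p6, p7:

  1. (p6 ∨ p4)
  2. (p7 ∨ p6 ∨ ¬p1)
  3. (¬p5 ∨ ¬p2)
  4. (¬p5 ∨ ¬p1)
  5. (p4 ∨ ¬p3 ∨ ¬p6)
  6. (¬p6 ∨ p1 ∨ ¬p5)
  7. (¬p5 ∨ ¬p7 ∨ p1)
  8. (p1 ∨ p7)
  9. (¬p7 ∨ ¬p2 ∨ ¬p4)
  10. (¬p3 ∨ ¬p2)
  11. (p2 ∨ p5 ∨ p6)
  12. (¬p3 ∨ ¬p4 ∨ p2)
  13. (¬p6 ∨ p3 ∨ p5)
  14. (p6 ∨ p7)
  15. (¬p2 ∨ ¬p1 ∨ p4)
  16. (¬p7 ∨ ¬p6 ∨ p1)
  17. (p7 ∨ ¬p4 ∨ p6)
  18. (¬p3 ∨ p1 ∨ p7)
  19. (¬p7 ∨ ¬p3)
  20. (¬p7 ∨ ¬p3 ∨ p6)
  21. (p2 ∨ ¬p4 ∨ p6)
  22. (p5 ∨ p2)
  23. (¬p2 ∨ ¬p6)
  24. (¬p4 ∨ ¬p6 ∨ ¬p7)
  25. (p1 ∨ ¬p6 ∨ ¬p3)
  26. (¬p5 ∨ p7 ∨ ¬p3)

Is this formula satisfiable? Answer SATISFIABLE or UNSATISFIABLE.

UNSATISFIABLE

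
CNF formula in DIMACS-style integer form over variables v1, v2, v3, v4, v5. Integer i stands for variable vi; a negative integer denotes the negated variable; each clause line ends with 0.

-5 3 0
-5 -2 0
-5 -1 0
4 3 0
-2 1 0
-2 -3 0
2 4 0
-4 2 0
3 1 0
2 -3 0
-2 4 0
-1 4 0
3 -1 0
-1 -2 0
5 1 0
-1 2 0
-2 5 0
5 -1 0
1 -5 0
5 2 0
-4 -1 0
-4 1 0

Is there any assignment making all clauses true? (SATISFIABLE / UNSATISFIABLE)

UNSATISFIABLE

v1 = True:
  propagation gives v5=False; an empty clause results — contradiction.
v1 = False:
  propagation gives v2=False, v4=True; an empty clause results — contradiction.
Every branch closes, so no satisfying assignment exists.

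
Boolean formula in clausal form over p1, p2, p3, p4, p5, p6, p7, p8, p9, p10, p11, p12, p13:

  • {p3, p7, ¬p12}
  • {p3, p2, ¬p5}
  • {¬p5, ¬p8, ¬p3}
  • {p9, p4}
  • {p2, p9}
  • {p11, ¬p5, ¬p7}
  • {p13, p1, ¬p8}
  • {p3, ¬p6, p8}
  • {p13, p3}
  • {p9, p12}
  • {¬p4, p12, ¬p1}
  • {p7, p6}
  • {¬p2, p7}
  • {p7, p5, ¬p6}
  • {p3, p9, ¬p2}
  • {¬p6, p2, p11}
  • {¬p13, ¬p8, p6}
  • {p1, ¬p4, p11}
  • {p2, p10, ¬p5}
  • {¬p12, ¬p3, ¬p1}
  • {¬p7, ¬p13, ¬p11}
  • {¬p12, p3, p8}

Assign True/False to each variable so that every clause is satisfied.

p1=0, p2=1, p3=1, p4=0, p5=0, p6=0, p7=1, p8=0, p9=1, p10=1, p11=0, p12=0, p13=1

Pure literal: p9 appears only positively; assign p9 = True.
p10 occurs only positively in the remaining clauses — set p10 = True.
Branch on p1: take p1 = False.
Try p2 = True.
  then p7 is forced to True.
The remaining clauses are satisfied by p3 = True, p4 = False, p5 = False, p6 = False, p8 = False, p11 = False, p12 = False, p13 = True.
Every clause has at least one true literal under this assignment.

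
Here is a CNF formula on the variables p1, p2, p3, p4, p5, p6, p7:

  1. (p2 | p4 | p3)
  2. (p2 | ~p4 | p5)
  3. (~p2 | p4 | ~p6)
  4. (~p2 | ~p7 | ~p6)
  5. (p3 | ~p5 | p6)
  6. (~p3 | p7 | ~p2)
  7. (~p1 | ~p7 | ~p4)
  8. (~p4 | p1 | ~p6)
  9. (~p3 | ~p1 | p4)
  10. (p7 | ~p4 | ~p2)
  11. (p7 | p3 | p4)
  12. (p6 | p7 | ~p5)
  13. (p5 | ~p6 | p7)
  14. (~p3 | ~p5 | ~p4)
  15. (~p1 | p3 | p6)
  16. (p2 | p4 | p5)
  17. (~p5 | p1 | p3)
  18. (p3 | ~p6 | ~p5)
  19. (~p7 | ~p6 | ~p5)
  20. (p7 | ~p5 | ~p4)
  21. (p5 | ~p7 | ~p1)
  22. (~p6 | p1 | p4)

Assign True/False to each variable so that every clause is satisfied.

p1=F, p2=T, p3=T, p4=F, p5=T, p6=F, p7=T

Try p1 = False.
Set p2 = True and propagate.
For the remaining variables, p3 = True, p4 = False, p5 = True, p6 = False, p7 = True works.
Every clause has at least one true literal under this assignment.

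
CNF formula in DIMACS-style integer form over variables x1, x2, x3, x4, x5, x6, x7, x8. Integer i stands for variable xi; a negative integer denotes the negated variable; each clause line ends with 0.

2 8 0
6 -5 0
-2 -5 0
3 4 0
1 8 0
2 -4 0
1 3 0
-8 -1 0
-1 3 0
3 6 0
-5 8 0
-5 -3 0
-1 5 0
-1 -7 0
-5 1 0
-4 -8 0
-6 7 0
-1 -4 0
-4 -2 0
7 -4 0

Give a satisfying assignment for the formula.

x1=False, x2=True, x3=True, x4=False, x5=False, x6=False, x7=False, x8=True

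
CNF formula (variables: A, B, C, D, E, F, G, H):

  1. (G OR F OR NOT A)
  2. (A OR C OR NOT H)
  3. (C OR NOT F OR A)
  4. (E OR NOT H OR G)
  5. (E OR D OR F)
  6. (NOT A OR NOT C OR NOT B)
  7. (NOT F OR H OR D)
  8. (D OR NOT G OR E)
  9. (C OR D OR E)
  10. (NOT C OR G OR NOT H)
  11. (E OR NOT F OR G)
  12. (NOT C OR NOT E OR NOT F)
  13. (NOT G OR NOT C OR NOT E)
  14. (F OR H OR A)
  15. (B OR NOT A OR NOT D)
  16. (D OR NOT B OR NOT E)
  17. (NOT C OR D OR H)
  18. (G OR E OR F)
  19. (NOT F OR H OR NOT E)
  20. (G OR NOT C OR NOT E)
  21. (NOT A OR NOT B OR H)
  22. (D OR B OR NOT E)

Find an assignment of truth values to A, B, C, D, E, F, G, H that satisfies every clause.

Try A = False.
For the remaining variables, B = True, C = True, D = True, E = False, F = False, G = True, H = True works.

A=0, B=1, C=1, D=1, E=0, F=0, G=1, H=1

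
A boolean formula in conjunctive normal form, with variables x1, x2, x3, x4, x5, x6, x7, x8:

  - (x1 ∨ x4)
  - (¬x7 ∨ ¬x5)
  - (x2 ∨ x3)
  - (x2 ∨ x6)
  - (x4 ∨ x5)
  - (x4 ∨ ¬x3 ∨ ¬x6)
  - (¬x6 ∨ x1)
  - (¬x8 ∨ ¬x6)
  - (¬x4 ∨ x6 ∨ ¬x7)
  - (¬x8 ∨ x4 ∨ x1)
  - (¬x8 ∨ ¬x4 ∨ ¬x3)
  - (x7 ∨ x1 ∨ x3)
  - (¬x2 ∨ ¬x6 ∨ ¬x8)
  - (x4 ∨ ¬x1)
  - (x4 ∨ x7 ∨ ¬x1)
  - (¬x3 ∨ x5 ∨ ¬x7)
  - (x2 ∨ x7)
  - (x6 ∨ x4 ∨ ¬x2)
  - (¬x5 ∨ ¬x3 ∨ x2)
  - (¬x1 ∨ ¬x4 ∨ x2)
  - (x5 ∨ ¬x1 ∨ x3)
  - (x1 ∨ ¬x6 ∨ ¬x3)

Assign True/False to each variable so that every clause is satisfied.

Pure literal: x8 appears only negated; assign x8 = False.
Set x1 = False and propagate.
  then x4 is forced to True.
  then x6 is forced to False.
  then x2 is forced to True.
  then x7 is forced to False.
  then x3 is forced to True.
x5 is now unconstrained; take x5 = True.

x1=False, x2=True, x3=True, x4=True, x5=True, x6=False, x7=False, x8=False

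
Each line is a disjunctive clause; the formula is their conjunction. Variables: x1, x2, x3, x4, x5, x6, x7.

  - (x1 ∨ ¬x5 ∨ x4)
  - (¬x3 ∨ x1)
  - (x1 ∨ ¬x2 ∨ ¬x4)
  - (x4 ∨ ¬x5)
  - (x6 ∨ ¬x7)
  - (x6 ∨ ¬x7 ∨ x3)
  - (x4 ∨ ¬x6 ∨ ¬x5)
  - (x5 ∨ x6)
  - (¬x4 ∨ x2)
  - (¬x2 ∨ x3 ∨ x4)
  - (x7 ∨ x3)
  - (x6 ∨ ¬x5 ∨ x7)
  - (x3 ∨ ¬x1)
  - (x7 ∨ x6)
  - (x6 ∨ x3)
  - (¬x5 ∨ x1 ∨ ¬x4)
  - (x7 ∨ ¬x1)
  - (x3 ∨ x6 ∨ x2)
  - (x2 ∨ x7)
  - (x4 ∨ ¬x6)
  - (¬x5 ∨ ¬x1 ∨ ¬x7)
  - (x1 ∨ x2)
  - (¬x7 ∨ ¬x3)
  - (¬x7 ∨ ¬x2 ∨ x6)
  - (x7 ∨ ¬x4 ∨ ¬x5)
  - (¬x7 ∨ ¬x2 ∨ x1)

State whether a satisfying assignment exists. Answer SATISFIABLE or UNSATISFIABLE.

UNSATISFIABLE

x7 = True:
  propagation gives x6=True, x4=True, x2=True, x1=True; an empty clause results — contradiction.
x7 = False:
  propagation gives x3=True, x1=True; an empty clause results — contradiction.
Every branch closes, so no satisfying assignment exists.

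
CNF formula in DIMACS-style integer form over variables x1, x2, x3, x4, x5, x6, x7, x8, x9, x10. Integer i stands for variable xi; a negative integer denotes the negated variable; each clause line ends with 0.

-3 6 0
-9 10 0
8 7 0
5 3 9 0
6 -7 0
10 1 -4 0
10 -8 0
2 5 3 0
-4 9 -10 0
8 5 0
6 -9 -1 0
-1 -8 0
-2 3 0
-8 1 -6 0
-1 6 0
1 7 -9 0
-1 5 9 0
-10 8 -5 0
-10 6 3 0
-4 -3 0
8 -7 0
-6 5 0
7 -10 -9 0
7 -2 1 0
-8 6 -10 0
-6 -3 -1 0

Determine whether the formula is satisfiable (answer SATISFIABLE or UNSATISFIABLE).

UNSATISFIABLE

x1 = True:
  propagation gives x8=False, x7=True; an empty clause results — contradiction.
x1 = False:
  x10 = True:
    x3 = True:
      propagation gives x6=True, x8=False, x7=True; contradiction.
    x3 = False:
      propagation gives x2=False, x5=True, x8=True; contradiction.
  x10 = False:
    propagation gives x9=False, x4=False, x8=False, x7=True; an empty clause results — contradiction.
Every branch closes, so no satisfying assignment exists.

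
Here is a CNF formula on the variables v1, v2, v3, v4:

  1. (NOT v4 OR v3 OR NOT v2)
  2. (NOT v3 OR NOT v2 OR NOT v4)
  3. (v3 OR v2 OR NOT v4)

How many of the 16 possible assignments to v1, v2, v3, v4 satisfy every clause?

10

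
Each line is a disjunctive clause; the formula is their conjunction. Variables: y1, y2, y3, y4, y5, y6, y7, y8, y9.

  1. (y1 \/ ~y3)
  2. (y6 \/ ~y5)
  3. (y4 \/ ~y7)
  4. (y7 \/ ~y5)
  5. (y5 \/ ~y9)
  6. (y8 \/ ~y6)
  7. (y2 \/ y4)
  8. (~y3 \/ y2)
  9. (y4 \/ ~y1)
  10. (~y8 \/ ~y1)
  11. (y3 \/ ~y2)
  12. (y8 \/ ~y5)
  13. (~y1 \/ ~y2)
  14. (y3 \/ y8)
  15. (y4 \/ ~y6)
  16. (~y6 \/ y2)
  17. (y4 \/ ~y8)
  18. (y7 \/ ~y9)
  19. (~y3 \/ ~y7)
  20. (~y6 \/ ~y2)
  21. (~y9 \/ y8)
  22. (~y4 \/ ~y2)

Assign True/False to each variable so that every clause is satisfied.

y1=0, y2=0, y3=0, y4=1, y5=0, y6=0, y7=0, y8=1, y9=0

Check each clause:
  1. (~y3 \/ y1) — ~y3 is true.
  2. (y6 \/ ~y5) — ~y5 is true.
  3. (y4 \/ ~y7) — ~y7 is true.
  4. (~y5 \/ y7) — ~y5 is true.
  5. (y5 \/ ~y9) — ~y9 is true.
  6. (y8 \/ ~y6) — y8 is true.
  7. (y2 \/ y4) — y4 is true.
  8. (~y3 \/ y2) — ~y3 is true.
  9. (y4 \/ ~y1) — y4 is true.
  10. (~y8 \/ ~y1) — ~y1 is true.
  11. (~y2 \/ y3) — ~y2 is true.
  12. (y8 \/ ~y5) — y8 is true.
  13. (~y2 \/ ~y1) — ~y1 is true.
  14. (y8 \/ y3) — y8 is true.
  15. (y4 \/ ~y6) — ~y6 is true.
  16. (~y6 \/ y2) — ~y6 is true.
  17. (y4 \/ ~y8) — y4 is true.
  18. (y7 \/ ~y9) — ~y9 is true.
  19. (~y3 \/ ~y7) — ~y7 is true.
  20. (~y2 \/ ~y6) — ~y6 is true.
  21. (y8 \/ ~y9) — y8 is true.
  22. (~y2 \/ ~y4) — ~y2 is true.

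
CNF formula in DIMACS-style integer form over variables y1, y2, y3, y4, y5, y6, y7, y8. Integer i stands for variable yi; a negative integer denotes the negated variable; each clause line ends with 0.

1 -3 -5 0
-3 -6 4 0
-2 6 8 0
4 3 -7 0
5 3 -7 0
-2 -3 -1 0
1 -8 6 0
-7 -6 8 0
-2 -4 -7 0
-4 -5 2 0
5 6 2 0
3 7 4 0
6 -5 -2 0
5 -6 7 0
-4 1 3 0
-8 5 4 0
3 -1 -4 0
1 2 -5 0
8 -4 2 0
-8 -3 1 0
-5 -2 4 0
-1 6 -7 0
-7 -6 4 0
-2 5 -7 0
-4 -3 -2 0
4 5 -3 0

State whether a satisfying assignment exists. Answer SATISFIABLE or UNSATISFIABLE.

SATISFIABLE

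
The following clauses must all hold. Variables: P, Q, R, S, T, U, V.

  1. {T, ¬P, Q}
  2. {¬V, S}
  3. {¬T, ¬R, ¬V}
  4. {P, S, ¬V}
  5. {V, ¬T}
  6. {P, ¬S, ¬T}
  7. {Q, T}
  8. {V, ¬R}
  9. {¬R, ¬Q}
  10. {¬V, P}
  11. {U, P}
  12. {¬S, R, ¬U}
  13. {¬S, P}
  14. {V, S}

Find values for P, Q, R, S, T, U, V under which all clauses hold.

P = T, Q = F, R = F, S = T, T = T, U = F, V = T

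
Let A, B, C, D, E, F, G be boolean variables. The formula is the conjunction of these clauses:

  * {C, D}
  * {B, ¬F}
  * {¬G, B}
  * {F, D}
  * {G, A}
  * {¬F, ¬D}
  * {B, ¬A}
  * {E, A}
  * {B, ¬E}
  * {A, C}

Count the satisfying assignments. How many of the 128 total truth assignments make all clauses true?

14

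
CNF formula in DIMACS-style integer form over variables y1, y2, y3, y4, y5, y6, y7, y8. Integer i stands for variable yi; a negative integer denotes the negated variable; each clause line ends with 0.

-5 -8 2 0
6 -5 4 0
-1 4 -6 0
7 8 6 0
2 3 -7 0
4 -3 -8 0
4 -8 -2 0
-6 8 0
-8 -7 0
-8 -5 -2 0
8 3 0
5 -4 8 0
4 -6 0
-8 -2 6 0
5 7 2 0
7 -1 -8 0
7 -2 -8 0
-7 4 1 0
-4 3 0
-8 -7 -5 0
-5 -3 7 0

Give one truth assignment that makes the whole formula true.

y1=True  y2=True  y3=True  y4=False  y5=False  y6=False  y7=True  y8=False

Check each clause:
  1. (¬y5 ∨ ¬y8 ∨ y2) — ¬y8 is true.
  2. (y4 ∨ ¬y5 ∨ y6) — ¬y5 is true.
  3. (y4 ∨ ¬y6 ∨ ¬y1) — ¬y6 is true.
  4. (y7 ∨ y8 ∨ y6) — y7 is true.
  5. (¬y7 ∨ y2 ∨ y3) — y2 is true.
  6. (¬y8 ∨ ¬y3 ∨ y4) — ¬y8 is true.
  7. (¬y8 ∨ ¬y2 ∨ y4) — ¬y8 is true.
  8. (¬y6 ∨ y8) — ¬y6 is true.
  9. (¬y7 ∨ ¬y8) — ¬y8 is true.
  10. (¬y2 ∨ ¬y8 ∨ ¬y5) — ¬y8 is true.
  11. (y8 ∨ y3) — y3 is true.
  12. (¬y4 ∨ y5 ∨ y8) — ¬y4 is true.
  13. (y4 ∨ ¬y6) — ¬y6 is true.
  14. (¬y8 ∨ ¬y2 ∨ y6) — ¬y8 is true.
  15. (y7 ∨ y2 ∨ y5) — y2 is true.
  16. (y7 ∨ ¬y1 ∨ ¬y8) — ¬y8 is true.
  17. (y7 ∨ ¬y8 ∨ ¬y2) — ¬y8 is true.
  18. (y4 ∨ y1 ∨ ¬y7) — y1 is true.
  19. (y3 ∨ ¬y4) — y3 is true.
  20. (¬y5 ∨ ¬y8 ∨ ¬y7) — ¬y8 is true.
  21. (y7 ∨ ¬y3 ∨ ¬y5) — ¬y5 is true.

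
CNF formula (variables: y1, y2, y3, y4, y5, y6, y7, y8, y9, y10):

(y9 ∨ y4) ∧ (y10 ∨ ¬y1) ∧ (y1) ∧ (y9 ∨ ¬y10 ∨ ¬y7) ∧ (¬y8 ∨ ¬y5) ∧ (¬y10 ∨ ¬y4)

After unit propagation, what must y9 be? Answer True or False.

Unit clause (y1) sets y1 = True.
In (y10 ∨ ¬y1), ¬y1 is now false; y10 must hold, so y10 = True.
(¬y10 ∨ ¬y4): since y10 = True, the clause reduces to (¬y4). y4 = False.
In (y9 ∨ y4), y4 is now false; y9 must hold, so y9 = True.

True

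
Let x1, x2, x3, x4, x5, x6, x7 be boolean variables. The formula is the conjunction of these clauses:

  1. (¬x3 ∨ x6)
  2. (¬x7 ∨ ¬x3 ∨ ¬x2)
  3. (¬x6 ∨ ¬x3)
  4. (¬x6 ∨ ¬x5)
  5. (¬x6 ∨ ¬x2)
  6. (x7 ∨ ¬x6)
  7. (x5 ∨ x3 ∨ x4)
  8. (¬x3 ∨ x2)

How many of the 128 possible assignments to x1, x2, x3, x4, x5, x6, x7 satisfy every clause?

Split on x3, then x6.
  x3=T, x6=T: a clause becomes empty — 0.
  x3=T, x6=F: a clause becomes empty — 0.
  x3=F, x6=T: remaining (x1,x2,x4,x5,x7) ∈ {(F,F,T,F,T); (T,F,T,F,T)} — 2.
  x3=F, x6=F: x1, x2, x7 free; 3 ways for (x4,x5) × 2^3 = 24.
Total: 0 + 0 + 2 + 24 = 26.

26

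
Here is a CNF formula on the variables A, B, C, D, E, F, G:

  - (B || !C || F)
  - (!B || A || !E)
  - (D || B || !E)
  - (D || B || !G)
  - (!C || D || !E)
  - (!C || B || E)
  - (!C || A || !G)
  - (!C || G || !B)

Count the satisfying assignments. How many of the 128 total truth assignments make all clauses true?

53

Case analysis on B and C:
  B=1, C=1: F free; 3 ways for (A,D,E,G) × 2^1 = 6.
  B=1, C=0: D, F, G free; 3 ways for (A,E) × 2^3 = 24.
  B=0, C=1: remaining (A,D,E,F,G) ∈ {(0,1,1,1,0); (1,1,1,1,0); (1,1,1,1,1)} — 3.
  B=0, C=0: A, F free; 5 ways for (D,E,G) × 2^2 = 20.
Total: 6 + 24 + 3 + 20 = 53.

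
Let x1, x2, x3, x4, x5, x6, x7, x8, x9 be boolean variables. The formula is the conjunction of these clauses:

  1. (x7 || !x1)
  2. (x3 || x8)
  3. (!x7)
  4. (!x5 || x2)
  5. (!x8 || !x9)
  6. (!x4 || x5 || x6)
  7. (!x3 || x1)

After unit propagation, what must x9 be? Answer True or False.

False

(!x7) is a unit clause: x7 = False.
(x7 || !x1): since x7 = False, the clause reduces to (!x1). x1 = False.
(x1 || !x3): since x1 = False, the clause reduces to (!x3). x3 = False.
(x8 || x3): since x3 = False, the clause reduces to (x8). x8 = True.
(!x9 || !x8) with x8 = True leaves only !x9, so x9 = False.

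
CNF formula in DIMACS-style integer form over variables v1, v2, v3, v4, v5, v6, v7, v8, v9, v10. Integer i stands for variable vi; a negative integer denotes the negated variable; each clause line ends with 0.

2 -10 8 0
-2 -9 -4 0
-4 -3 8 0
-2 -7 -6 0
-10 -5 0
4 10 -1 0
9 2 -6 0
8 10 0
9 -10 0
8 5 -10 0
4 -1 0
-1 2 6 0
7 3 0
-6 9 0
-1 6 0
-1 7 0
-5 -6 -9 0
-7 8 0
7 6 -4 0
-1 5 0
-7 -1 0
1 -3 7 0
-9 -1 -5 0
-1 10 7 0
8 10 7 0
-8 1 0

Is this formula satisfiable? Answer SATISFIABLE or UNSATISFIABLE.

UNSATISFIABLE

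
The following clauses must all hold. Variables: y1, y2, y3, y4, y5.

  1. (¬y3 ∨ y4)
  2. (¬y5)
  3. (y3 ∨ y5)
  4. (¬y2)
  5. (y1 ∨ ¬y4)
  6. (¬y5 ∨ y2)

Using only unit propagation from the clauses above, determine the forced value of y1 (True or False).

(¬y5) is a unit clause: y5 = False.
From (y5 ∨ y3) and y5 = False: y3 = True.
From (y4 ∨ ¬y3) and y3 = True: y4 = True.
(¬y2) is a unit clause: y2 = False.
(y1 ∨ ¬y4) with y4 = True leaves only y1, so y1 = True.

True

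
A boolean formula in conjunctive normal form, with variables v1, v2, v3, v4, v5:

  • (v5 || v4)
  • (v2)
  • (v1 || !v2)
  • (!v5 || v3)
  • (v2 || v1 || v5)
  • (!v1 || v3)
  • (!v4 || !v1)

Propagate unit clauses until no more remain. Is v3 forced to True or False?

True

(v2) stands alone — v2 = True.
(!v2 || v1): since v2 = True, the clause reduces to (v1). v1 = True.
(!v1 || v3) with v1 = True leaves only v3, so v3 = True.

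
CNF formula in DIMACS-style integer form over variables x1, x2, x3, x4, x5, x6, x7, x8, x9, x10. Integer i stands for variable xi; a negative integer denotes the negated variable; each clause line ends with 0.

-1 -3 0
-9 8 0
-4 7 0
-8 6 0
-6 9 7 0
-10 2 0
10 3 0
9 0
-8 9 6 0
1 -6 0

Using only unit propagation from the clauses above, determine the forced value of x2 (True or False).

(x9) stands alone — x9 = True.
(~x9 \/ x8): since x9 = True, the clause reduces to (x8). x8 = True.
In (~x8 \/ x6), ~x8 is now false; x6 must hold, so x6 = True.
From (x1 \/ ~x6) and x6 = True: x1 = True.
From (~x1 \/ ~x3) and x1 = True: x3 = False.
From (x10 \/ x3) and x3 = False: x10 = True.
From (~x10 \/ x2) and x10 = True: x2 = True.

True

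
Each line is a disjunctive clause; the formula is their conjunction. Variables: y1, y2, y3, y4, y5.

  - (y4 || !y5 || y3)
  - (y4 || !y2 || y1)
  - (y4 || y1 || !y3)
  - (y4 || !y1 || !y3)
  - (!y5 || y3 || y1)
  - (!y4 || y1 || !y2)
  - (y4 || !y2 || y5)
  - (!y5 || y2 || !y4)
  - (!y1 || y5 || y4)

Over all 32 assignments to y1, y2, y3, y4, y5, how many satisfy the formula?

Case analysis on y4 and y1:
  y4=T, y1=T: y3 free; 3 ways for (y2,y5) × 2^1 = 6.
  y4=T, y1=F: remaining (y2,y3,y5) ∈ {(F,F,F); (F,T,F)} — 2.
  y4=F, y1=T: a clause becomes empty — 0.
  y4=F, y1=F: remaining (y2,y3,y5) ∈ {(F,F,F)} — 1.
Total: 6 + 2 + 0 + 1 = 9.

9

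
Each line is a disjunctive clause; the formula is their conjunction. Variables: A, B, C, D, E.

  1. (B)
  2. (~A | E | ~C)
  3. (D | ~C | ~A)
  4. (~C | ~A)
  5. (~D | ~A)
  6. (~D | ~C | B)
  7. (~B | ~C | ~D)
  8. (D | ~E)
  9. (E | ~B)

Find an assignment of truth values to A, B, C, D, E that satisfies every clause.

The clause (B) is unit: B must be True.
The clause (E) is unit: E must be True.
The clause (D) is unit: D must be True.
The clause (~A) is unit: A must be False.
Unit propagation: (~C) forces C = False.

A=F, B=T, C=F, D=T, E=T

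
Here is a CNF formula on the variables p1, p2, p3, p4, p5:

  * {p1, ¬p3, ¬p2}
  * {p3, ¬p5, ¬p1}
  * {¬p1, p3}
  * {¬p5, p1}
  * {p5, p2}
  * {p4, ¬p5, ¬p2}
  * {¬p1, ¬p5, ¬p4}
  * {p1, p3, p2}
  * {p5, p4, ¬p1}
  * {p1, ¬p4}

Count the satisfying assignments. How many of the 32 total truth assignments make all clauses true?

3

The models are:
  p1=F p2=T p3=F p4=F p5=F
  p1=T p2=F p3=T p4=F p5=T
  p1=T p2=T p3=T p4=T p5=F
Count: 3.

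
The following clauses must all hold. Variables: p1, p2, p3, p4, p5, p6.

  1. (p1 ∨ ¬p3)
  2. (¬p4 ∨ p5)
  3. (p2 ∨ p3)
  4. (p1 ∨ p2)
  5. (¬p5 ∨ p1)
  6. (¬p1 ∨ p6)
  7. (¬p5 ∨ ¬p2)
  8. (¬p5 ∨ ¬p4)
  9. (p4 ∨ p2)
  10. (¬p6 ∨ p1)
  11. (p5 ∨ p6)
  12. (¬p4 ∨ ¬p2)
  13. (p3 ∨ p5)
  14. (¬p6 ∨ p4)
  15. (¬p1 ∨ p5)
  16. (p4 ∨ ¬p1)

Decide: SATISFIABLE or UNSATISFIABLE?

p1 = True:
  propagation gives p6=True, p4=True, p5=True; an empty clause results — contradiction.
p1 = False:
  propagation gives p3=False, p2=True, p5=False; an empty clause results — contradiction.
Every branch closes, so no satisfying assignment exists.

UNSATISFIABLE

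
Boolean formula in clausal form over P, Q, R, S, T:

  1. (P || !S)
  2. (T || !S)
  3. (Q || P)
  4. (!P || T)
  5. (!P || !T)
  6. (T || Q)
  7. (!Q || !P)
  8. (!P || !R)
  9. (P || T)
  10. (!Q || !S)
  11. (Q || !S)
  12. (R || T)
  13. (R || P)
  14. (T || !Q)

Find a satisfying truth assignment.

S occurs only negated in the remaining clauses — set S = False.
Set P = False and propagate.
  then Q is forced to True.
  then T is forced to True.
  then R is forced to True.
Every clause has at least one true literal under this assignment.

P=False, Q=True, R=True, S=False, T=True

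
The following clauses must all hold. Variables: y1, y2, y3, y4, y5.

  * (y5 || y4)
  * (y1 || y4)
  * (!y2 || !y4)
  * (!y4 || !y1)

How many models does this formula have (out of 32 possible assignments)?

8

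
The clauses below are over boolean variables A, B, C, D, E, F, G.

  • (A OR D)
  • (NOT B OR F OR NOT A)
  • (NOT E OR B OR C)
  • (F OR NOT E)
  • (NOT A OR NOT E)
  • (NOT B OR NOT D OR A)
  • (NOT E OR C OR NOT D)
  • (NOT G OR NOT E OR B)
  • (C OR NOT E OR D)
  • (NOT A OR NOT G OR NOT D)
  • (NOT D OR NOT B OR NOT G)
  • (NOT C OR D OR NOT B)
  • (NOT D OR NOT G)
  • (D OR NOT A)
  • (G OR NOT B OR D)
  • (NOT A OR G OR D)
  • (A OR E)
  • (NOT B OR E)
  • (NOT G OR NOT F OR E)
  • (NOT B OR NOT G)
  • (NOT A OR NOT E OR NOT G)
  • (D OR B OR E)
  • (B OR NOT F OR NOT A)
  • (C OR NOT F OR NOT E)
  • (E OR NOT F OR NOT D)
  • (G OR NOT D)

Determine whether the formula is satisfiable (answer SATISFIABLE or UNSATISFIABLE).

UNSATISFIABLE

D = True:
  propagation gives G=False; an empty clause results — contradiction.
D = False:
  propagation gives A=True; an empty clause results — contradiction.
Every branch closes, so no satisfying assignment exists.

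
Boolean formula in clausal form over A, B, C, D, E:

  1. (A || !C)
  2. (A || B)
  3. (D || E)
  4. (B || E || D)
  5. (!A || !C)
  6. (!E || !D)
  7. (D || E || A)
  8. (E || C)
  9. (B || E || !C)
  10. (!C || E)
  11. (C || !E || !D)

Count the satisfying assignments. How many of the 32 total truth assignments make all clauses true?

3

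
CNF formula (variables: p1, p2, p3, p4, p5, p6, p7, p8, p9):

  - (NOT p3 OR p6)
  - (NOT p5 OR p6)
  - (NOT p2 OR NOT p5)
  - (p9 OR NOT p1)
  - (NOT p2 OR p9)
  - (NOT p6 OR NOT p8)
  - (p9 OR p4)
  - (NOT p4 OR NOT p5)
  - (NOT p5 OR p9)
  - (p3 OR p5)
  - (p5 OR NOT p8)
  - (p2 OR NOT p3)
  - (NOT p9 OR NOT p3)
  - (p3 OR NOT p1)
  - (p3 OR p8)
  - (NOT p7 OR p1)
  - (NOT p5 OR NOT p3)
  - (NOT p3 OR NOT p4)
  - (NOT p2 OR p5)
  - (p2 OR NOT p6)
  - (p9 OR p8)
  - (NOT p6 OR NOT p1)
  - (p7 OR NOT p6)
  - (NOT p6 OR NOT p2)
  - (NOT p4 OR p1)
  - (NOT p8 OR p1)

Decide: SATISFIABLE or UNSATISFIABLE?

p3 = True:
  propagation gives p6=True, p8=False, p2=True; an empty clause results — contradiction.
p3 = False:
  propagation gives p5=True, p6=True, p2=False; an empty clause results — contradiction.
Every branch closes, so no satisfying assignment exists.

UNSATISFIABLE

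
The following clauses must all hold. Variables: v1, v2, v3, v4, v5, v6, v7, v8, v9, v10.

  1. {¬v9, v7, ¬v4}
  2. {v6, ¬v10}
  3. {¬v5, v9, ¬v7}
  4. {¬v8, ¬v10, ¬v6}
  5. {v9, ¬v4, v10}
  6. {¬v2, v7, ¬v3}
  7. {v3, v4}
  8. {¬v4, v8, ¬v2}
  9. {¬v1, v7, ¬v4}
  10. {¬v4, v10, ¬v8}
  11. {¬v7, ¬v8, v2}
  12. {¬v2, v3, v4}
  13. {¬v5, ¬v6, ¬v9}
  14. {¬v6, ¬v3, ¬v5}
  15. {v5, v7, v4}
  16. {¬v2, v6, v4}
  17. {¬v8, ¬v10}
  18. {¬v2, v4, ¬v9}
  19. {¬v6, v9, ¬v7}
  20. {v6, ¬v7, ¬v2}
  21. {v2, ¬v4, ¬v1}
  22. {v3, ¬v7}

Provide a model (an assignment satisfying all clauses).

v1 = 1  v2 = 0  v3 = 1  v4 = 0  v5 = 0  v6 = 1  v7 = 1  v8 = 0  v9 = 1  v10 = 0

Set v1 = True and propagate.
Branch on v2: take v2 = False.
  then v4 is forced to False.
  then v3 is forced to True.
For the remaining variables, v5 = False, v6 = True, v7 = True, v8 = False, v9 = True, v10 = False works.
Check each clause:
  1. {¬v9, v7, ¬v4} — ¬v4 is true.
  2. {v6, ¬v10} — ¬v10 is true.
  3. {¬v5, v9, ¬v7} — ¬v5 is true.
  4. {¬v10, ¬v6, ¬v8} — ¬v8 is true.
  5. {v10, v9, ¬v4} — v9 is true.
  6. {¬v3, ¬v2, v7} — ¬v2 is true.
  7. {v3, v4} — v3 is true.
  8. {¬v4, ¬v2, v8} — ¬v4 is true.
  9. {¬v4, ¬v1, v7} — ¬v4 is true.
  10. {¬v4, v10, ¬v8} — ¬v8 is true.
  11. {v2, ¬v7, ¬v8} — ¬v8 is true.
  12. {¬v2, v4, v3} — v3 is true.
  13. {¬v5, ¬v9, ¬v6} — ¬v5 is true.
  14. {¬v3, ¬v6, ¬v5} — ¬v5 is true.
  15. {v5, v7, v4} — v7 is true.
  16. {v4, v6, ¬v2} — v6 is true.
  17. {¬v10, ¬v8} — ¬v8 is true.
  18. {v4, ¬v2, ¬v9} — ¬v2 is true.
  19. {v9, ¬v6, ¬v7} — v9 is true.
  20. {v6, ¬v2, ¬v7} — v6 is true.
  21. {v2, ¬v4, ¬v1} — ¬v4 is true.
  22. {¬v7, v3} — v3 is true.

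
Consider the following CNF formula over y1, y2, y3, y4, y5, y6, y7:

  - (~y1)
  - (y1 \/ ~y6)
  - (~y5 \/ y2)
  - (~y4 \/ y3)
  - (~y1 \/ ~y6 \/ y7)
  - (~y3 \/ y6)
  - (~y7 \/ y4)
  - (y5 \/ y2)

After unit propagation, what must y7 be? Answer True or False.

Unit clause (~y1) sets y1 = False.
From (~y6 \/ y1) and y1 = False: y6 = False.
From (y6 \/ ~y3) and y6 = False: y3 = False.
In (~y4 \/ y3), y3 is now false; ~y4 must hold, so y4 = False.
(y4 \/ ~y7): since y4 = False, the clause reduces to (~y7). y7 = False.

False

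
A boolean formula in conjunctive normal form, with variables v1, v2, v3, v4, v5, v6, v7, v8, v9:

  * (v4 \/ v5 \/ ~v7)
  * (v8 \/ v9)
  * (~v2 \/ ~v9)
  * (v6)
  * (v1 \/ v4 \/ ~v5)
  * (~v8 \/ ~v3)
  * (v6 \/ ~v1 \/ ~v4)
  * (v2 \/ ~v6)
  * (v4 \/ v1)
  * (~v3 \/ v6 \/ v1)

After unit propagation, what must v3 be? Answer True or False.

False

Unit clause (v6) sets v6 = True.
(~v6 \/ v2): since v6 = True, the clause reduces to (v2). v2 = True.
From (~v2 \/ ~v9) and v2 = True: v9 = False.
(v9 \/ v8) with v9 = False leaves only v8, so v8 = True.
From (~v3 \/ ~v8) and v8 = True: v3 = False.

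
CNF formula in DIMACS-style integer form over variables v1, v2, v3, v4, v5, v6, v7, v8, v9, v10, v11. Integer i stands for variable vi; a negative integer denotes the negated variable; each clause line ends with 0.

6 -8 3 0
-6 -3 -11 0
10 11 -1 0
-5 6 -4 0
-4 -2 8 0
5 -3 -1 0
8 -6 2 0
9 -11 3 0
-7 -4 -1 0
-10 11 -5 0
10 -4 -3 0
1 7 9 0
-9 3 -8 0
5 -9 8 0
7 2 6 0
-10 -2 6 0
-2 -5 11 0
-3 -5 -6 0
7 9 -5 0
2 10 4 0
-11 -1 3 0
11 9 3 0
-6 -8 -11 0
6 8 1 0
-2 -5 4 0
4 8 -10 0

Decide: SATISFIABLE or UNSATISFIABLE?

SATISFIABLE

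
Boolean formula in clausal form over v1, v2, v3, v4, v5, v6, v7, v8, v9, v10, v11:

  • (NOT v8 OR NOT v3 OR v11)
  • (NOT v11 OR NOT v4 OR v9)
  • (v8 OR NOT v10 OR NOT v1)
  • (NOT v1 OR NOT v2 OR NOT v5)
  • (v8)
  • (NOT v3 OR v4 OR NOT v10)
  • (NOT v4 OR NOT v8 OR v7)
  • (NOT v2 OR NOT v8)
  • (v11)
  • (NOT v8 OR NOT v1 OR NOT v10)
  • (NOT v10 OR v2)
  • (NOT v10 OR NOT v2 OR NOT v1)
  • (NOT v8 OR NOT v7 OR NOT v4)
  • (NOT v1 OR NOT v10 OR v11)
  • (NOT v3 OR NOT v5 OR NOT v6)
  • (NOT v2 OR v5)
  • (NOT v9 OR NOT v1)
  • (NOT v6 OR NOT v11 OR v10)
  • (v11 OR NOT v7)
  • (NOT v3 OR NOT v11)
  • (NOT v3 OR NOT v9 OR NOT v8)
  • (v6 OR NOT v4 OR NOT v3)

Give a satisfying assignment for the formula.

Unit propagation: (v8) forces v8 = True.
Unit propagation: (NOT v2) forces v2 = False.
(v11) is a unit clause, so v11 = True.
Unit propagation: (NOT v10) forces v10 = False.
The clause (NOT v6) is unit: v6 must be False.
(NOT v3) is a unit clause, so v3 = False.
v1 occurs only negated in the remaining clauses — set v1 = False.
v4 occurs only negated in the remaining clauses — set v4 = False.
v5, v7, v9 are now unconstrained; take v5 = True, v7 = True, v9 = False.
Check each clause:
  1. (v11 OR NOT v3 OR NOT v8) — v11 is true.
  2. (NOT v4 OR NOT v11 OR v9) — NOT v4 is true.
  3. (NOT v1 OR v8 OR NOT v10) — v8 is true.
  4. (NOT v1 OR NOT v5 OR NOT v2) — NOT v1 is true.
  5. (v8) — v8 is true.
  6. (NOT v3 OR NOT v10 OR v4) — NOT v3 is true.
  7. (v7 OR NOT v4 OR NOT v8) — NOT v4 is true.
  8. (NOT v2 OR NOT v8) — NOT v2 is true.
  9. (v11) — v11 is true.
  10. (NOT v10 OR NOT v8 OR NOT v1) — NOT v1 is true.
  11. (NOT v10 OR v2) — NOT v10 is true.
  12. (NOT v2 OR NOT v1 OR NOT v10) — NOT v10 is true.
  13. (NOT v4 OR NOT v7 OR NOT v8) — NOT v4 is true.
  14. (NOT v10 OR NOT v1 OR v11) — v11 is true.
  15. (NOT v6 OR NOT v5 OR NOT v3) — NOT v6 is true.
  16. (NOT v2 OR v5) — v5 is true.
  17. (NOT v1 OR NOT v9) — NOT v1 is true.
  18. (NOT v11 OR v10 OR NOT v6) — NOT v6 is true.
  19. (NOT v7 OR v11) — v11 is true.
  20. (NOT v3 OR NOT v11) — NOT v3 is true.
  21. (NOT v8 OR NOT v3 OR NOT v9) — NOT v3 is true.
  22. (NOT v3 OR v6 OR NOT v4) — NOT v4 is true.

v1=False, v2=False, v3=False, v4=False, v5=True, v6=False, v7=True, v8=True, v9=False, v10=False, v11=True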